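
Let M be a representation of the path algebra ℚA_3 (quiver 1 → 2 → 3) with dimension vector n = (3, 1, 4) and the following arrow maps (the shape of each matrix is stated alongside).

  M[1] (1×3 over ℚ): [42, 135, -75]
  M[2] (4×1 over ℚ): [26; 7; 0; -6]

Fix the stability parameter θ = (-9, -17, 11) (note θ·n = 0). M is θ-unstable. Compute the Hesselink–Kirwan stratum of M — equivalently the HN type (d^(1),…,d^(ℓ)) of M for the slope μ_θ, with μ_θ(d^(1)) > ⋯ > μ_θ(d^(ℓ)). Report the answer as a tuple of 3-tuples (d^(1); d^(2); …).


Via rank(M_{q-1}∘⋯∘M_p): M ≅ I[1,1]^2, I[1,3], I[3,3]^3.
μ_θ-semistable layers: μ^(1)=11; μ^(2)=-9; μ^(3)=-13

((0, 0, 4); (2, 0, 0); (1, 1, 0))


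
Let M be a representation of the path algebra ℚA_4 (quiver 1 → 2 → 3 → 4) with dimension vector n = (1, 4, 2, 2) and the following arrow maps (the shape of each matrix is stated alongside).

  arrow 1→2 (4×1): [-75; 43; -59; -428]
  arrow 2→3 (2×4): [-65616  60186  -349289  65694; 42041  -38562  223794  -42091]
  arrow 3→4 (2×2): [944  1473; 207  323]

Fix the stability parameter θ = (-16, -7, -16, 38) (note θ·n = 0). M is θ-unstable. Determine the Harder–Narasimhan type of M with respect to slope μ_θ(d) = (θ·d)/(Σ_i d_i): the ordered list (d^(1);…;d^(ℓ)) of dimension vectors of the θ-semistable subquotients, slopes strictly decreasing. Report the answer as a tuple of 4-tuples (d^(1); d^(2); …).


Via rank(M_{q-1}∘⋯∘M_p): M ≅ I[1,4], I[2,2]^2, I[2,4].
μ_θ-semistable layers: μ^(1)=38; μ^(2)=-7; μ^(3)=-23/2; μ^(4)=-16

((0, 0, 0, 2); (0, 2, 0, 0); (0, 2, 2, 0); (1, 0, 0, 0))


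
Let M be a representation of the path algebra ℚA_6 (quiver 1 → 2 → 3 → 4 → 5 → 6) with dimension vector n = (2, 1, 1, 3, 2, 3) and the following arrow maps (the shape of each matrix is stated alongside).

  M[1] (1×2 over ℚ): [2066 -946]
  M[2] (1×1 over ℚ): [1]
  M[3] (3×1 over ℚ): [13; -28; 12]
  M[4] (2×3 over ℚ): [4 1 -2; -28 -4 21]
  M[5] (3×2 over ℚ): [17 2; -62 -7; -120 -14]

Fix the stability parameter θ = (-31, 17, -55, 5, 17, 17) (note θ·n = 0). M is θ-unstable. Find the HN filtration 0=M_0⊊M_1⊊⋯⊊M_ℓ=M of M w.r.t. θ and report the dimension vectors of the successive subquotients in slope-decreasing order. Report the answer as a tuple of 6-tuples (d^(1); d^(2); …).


Interval decomposition of M: I[1,1], I[1,4], I[4,6]^2, I[6,6].
HN type (ℓ=4): μ^(1)=17; μ^(2)=5; μ^(3)=-19; μ^(4)=-31

((0, 0, 0, 0, 2, 3); (0, 0, 0, 3, 0, 0); (0, 1, 1, 0, 0, 0); (2, 0, 0, 0, 0, 0))


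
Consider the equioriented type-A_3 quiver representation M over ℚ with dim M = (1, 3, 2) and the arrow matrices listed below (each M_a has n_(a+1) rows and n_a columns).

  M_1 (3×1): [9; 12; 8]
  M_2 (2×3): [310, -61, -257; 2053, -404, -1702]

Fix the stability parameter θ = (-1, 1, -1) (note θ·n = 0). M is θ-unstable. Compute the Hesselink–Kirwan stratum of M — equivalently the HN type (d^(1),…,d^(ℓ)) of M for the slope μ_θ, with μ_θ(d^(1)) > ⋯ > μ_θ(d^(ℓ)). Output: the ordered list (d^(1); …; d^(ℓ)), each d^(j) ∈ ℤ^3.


Via rank(M_{q-1}∘⋯∘M_p): M ≅ I[1,3], I[2,2], I[2,3].
μ_θ-semistable layers: μ^(1)=1; μ^(2)=0; μ^(3)=-1

((0, 1, 0); (0, 2, 2); (1, 0, 0))


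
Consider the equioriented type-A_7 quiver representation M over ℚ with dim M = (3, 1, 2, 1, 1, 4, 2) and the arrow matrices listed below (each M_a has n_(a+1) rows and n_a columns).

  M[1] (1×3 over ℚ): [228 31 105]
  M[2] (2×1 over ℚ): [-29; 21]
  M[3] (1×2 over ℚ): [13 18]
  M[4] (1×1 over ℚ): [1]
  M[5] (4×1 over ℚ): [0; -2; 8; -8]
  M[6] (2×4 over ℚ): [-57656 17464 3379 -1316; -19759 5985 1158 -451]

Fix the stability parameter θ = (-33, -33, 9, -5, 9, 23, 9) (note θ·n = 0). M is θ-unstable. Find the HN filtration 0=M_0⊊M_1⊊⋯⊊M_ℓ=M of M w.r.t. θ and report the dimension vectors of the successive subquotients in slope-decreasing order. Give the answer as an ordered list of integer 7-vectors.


Via rank(M_{q-1}∘⋯∘M_p): M ≅ I[1,1]^2, I[1,7], I[3,3], I[6,6]^2, I[6,7].
μ_θ-semistable layers: μ^(1)=23; μ^(2)=16; μ^(3)=9; μ^(4)=2; μ^(5)=-33

((0, 0, 0, 0, 0, 2, 0); (0, 0, 0, 0, 0, 2, 2); (0, 0, 1, 0, 1, 0, 0); (0, 0, 1, 1, 0, 0, 0); (3, 1, 0, 0, 0, 0, 0))


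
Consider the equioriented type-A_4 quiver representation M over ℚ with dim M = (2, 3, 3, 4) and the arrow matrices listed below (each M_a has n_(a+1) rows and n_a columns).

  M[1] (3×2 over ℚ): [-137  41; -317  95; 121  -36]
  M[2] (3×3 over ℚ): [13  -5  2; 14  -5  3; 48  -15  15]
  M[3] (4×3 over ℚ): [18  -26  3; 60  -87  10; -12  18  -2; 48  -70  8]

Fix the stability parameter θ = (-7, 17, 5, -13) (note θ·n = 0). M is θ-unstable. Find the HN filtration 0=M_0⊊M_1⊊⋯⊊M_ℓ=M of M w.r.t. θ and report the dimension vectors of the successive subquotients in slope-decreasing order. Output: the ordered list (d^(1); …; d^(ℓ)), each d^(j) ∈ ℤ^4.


Barcode: M ≅ I[1,3], I[1,4], I[2,2], I[3,4], I[4,4]^2. HN layers by μ_θ (6 steps, strictly decreasing):
  μ^(1)=17; μ^(2)=11; μ^(3)=3; μ^(4)=-4; μ^(5)=-7; μ^(6)=-13

((0, 1, 0, 0); (0, 1, 1, 0); (0, 1, 1, 1); (0, 0, 1, 1); (2, 0, 0, 0); (0, 0, 0, 2))


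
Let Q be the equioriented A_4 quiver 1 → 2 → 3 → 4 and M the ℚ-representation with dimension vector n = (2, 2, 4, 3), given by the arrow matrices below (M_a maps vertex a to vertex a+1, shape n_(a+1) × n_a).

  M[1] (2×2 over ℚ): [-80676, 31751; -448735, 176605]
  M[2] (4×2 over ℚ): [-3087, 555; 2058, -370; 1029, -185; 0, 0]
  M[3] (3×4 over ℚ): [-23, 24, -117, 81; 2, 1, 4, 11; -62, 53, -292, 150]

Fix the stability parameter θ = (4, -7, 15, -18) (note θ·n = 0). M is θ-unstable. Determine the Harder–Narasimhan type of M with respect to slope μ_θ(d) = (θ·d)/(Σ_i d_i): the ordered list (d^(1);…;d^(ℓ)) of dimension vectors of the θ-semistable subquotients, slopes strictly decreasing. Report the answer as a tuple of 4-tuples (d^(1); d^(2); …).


Barcode: M ≅ I[1,2], I[1,3], I[3,4]^3. HN layers by μ_θ (2 steps, strictly decreasing):
  μ^(1)=15; μ^(2)=-3/2

((0, 0, 1, 0); (2, 2, 3, 3))


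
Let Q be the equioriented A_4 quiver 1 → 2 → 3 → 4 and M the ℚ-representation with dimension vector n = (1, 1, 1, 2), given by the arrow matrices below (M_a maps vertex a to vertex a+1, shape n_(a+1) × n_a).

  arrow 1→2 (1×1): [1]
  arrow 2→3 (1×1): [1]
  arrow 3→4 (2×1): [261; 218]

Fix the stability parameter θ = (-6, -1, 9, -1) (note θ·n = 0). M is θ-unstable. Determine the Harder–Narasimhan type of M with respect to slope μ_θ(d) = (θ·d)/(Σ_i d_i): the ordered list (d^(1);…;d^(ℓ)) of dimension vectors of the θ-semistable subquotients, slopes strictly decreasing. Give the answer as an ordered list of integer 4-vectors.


Via rank(M_{q-1}∘⋯∘M_p): M ≅ I[1,4], I[4,4].
μ_θ-semistable layers: μ^(1)=4; μ^(2)=-1; μ^(3)=-6

((0, 0, 1, 1); (0, 1, 0, 1); (1, 0, 0, 0))


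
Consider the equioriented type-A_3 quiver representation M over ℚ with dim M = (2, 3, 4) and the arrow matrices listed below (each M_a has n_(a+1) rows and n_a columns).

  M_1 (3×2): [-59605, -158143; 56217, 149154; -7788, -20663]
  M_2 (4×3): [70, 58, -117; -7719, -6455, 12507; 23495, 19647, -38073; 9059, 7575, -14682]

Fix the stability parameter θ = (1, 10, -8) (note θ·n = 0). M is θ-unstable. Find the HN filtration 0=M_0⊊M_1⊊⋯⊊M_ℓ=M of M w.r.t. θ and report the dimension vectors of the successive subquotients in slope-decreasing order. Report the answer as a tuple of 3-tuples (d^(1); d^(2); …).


Barcode: M ≅ I[1,2], I[1,3], I[2,3], I[3,3]^2. HN layers by μ_θ (3 steps, strictly decreasing):
  μ^(1)=10; μ^(2)=1; μ^(3)=-8

((0, 1, 0); (2, 2, 2); (0, 0, 2))


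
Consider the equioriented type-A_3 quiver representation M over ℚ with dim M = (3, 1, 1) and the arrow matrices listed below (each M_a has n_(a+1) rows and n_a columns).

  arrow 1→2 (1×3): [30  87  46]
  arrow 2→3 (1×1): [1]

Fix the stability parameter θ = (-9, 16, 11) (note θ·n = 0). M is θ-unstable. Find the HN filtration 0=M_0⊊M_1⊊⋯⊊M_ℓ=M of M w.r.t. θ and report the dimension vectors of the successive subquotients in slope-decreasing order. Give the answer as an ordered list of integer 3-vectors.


Interval decomposition of M: I[1,1]^2, I[1,3].
HN type (ℓ=2): μ^(1)=27/2; μ^(2)=-9

((0, 1, 1); (3, 0, 0))


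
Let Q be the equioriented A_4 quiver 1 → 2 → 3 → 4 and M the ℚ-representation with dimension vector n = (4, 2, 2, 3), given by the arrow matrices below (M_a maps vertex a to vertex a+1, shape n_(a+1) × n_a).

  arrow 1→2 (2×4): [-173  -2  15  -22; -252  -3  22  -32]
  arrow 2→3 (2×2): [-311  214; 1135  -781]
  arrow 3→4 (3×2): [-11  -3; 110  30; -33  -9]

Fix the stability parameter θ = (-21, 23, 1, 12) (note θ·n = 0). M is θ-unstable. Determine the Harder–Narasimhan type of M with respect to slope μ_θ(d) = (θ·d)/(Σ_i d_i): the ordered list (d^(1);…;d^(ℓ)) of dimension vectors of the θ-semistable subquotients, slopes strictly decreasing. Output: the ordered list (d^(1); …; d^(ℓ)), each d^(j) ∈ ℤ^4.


Via rank(M_{q-1}∘⋯∘M_p): M ≅ I[1,1]^2, I[1,3], I[1,4], I[4,4]^2.
μ_θ-semistable layers: μ^(1)=12; μ^(2)=-21

((0, 2, 2, 3); (4, 0, 0, 0))


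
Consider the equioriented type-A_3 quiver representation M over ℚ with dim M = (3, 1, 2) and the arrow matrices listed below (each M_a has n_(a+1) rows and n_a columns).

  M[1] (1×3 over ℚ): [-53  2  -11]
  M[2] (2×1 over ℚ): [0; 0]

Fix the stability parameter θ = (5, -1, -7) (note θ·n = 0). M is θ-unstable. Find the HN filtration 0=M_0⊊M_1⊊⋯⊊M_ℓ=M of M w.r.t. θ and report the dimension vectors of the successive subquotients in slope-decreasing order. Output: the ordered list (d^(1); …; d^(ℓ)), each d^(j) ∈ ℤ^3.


Barcode: M ≅ I[1,1]^2, I[1,2], I[3,3]^2. HN layers by μ_θ (3 steps, strictly decreasing):
  μ^(1)=5; μ^(2)=2; μ^(3)=-7

((2, 0, 0); (1, 1, 0); (0, 0, 2))


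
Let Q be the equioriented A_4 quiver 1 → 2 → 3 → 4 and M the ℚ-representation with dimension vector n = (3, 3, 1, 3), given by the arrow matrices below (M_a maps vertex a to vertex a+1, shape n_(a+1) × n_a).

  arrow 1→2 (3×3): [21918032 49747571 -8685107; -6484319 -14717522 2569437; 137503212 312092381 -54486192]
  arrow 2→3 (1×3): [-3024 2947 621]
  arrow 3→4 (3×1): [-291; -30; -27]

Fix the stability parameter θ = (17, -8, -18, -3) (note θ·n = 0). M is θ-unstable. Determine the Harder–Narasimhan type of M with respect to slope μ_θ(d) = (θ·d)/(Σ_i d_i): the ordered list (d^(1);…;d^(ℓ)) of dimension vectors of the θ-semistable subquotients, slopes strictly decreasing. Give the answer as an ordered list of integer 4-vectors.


Barcode: M ≅ I[1,2]^2, I[1,4], I[4,4]^2. HN layers by μ_θ (2 steps, strictly decreasing):
  μ^(1)=9/2; μ^(2)=-3

((2, 2, 0, 0); (1, 1, 1, 3))


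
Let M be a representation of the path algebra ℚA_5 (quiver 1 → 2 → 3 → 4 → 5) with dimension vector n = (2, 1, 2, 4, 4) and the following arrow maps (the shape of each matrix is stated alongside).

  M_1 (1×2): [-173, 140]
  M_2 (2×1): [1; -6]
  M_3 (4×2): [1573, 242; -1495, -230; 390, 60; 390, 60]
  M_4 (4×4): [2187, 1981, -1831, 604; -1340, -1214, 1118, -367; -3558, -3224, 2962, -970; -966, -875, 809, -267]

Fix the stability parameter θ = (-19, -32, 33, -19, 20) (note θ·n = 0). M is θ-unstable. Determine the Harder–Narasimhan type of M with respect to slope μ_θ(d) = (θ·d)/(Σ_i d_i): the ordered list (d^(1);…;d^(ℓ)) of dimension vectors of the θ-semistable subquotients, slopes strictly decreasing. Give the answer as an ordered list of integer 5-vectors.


Via rank(M_{q-1}∘⋯∘M_p): M ≅ I[1,1], I[1,5], I[3,3], I[4,5]^3.
μ_θ-semistable layers: μ^(1)=33; μ^(2)=20; μ^(3)=7; μ^(4)=-19; μ^(5)=-51/2

((0, 0, 1, 0, 0); (0, 0, 0, 0, 4); (0, 0, 1, 1, 0); (1, 0, 0, 3, 0); (1, 1, 0, 0, 0))


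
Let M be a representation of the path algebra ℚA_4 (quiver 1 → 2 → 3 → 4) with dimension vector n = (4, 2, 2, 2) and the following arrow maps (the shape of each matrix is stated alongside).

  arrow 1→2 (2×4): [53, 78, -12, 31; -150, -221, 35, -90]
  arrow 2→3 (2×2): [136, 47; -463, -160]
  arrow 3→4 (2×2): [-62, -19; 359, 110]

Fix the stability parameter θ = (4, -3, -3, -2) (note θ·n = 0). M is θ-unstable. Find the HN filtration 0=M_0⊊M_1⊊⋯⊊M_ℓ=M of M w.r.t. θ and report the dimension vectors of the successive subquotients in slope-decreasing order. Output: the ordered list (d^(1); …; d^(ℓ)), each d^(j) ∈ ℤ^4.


Interval decomposition of M: I[1,1]^2, I[1,4]^2.
HN type (ℓ=2): μ^(1)=4; μ^(2)=-1

((2, 0, 0, 0); (2, 2, 2, 2))


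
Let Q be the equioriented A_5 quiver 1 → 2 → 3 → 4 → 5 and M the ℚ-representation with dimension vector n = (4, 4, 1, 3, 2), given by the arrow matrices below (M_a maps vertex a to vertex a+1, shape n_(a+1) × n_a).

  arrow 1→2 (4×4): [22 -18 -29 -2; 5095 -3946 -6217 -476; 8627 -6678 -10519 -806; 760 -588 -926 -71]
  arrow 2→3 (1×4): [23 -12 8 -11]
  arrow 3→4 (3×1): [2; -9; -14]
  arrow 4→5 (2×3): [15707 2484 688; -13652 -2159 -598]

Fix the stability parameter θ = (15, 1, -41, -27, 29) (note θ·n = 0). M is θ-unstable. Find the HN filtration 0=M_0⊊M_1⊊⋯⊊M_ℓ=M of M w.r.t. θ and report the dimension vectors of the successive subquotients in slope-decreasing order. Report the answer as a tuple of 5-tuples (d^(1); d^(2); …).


Via rank(M_{q-1}∘⋯∘M_p): M ≅ I[1,1], I[1,2]^2, I[1,5], I[2,2], I[4,4], I[4,5].
μ_θ-semistable layers: μ^(1)=29; μ^(2)=15; μ^(3)=8; μ^(4)=1; μ^(5)=-13; μ^(6)=-27

((0, 0, 0, 0, 2); (1, 0, 0, 0, 0); (2, 2, 0, 0, 0); (0, 1, 0, 0, 0); (1, 1, 1, 1, 0); (0, 0, 0, 2, 0))


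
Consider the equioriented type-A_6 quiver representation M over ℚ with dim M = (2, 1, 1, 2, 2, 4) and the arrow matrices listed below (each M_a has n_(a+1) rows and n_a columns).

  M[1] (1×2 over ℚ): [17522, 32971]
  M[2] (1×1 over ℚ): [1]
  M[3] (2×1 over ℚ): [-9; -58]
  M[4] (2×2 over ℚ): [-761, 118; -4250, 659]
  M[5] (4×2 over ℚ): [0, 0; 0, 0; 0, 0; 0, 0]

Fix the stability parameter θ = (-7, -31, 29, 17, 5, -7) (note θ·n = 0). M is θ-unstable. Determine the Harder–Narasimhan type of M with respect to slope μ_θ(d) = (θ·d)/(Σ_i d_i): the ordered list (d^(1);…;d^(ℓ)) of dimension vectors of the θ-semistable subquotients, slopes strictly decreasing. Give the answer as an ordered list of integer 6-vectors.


Barcode: M ≅ I[1,1], I[1,5], I[4,5], I[6,6]^4. HN layers by μ_θ (4 steps, strictly decreasing):
  μ^(1)=17; μ^(2)=11; μ^(3)=-7; μ^(4)=-19

((0, 0, 1, 1, 1, 0); (0, 0, 0, 1, 1, 0); (1, 0, 0, 0, 0, 4); (1, 1, 0, 0, 0, 0))


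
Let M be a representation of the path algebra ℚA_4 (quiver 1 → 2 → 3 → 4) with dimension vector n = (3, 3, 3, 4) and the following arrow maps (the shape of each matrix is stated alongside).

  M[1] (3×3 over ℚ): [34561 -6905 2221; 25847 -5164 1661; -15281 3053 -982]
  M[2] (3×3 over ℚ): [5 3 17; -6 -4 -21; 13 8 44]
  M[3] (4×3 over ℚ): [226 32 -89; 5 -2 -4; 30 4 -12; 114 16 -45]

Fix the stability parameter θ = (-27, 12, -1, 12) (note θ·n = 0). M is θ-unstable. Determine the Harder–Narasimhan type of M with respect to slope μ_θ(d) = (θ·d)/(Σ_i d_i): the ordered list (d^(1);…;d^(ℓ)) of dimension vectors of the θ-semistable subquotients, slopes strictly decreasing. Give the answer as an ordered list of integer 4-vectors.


Barcode: M ≅ I[1,3], I[1,4]^2, I[4,4]^2. HN layers by μ_θ (3 steps, strictly decreasing):
  μ^(1)=12; μ^(2)=11/2; μ^(3)=-27

((0, 0, 0, 4); (0, 3, 3, 0); (3, 0, 0, 0))


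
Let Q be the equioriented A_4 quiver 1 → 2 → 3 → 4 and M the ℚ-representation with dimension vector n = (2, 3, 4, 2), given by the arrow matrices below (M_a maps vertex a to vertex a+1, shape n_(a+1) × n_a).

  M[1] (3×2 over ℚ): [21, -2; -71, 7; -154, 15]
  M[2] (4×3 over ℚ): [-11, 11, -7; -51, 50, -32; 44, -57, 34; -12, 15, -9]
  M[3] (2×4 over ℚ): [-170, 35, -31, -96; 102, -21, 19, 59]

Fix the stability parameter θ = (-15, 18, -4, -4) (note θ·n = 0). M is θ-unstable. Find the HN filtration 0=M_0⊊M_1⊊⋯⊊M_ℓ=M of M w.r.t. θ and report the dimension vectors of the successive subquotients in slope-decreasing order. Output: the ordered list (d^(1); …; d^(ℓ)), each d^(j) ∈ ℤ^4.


Interval decomposition of M: I[1,4]^2, I[2,3], I[3,3].
HN type (ℓ=4): μ^(1)=7; μ^(2)=10/3; μ^(3)=-4; μ^(4)=-15

((0, 1, 1, 0); (0, 2, 2, 2); (0, 0, 1, 0); (2, 0, 0, 0))


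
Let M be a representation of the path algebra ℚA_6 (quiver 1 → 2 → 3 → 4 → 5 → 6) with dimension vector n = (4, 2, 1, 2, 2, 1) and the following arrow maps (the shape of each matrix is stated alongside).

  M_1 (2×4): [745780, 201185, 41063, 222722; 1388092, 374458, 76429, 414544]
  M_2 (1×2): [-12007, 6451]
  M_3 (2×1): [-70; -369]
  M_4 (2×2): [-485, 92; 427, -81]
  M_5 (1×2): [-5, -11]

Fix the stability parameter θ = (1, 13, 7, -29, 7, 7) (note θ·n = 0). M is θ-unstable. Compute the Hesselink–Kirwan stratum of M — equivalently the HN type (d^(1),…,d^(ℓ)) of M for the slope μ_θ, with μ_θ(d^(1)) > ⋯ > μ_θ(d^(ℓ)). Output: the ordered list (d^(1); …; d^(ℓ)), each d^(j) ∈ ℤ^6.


Via rank(M_{q-1}∘⋯∘M_p): M ≅ I[1,1]^2, I[1,2], I[1,6], I[4,5].
μ_θ-semistable layers: μ^(1)=13; μ^(2)=7; μ^(3)=1; μ^(4)=-2; μ^(5)=-29

((0, 1, 0, 0, 0, 0); (0, 0, 0, 0, 2, 1); (3, 0, 0, 0, 0, 0); (1, 1, 1, 1, 0, 0); (0, 0, 0, 1, 0, 0))


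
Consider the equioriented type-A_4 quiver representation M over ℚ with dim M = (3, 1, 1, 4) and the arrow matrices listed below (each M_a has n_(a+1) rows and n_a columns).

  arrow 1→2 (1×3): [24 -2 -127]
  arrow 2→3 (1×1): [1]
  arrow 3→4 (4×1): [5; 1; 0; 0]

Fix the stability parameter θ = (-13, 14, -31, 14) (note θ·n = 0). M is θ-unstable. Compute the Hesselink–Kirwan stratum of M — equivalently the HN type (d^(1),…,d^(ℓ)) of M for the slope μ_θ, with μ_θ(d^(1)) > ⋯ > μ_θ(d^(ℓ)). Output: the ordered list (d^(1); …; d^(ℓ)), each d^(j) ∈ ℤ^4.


Via rank(M_{q-1}∘⋯∘M_p): M ≅ I[1,1]^2, I[1,4], I[4,4]^3.
μ_θ-semistable layers: μ^(1)=14; μ^(2)=-17/2; μ^(3)=-13

((0, 0, 0, 4); (0, 1, 1, 0); (3, 0, 0, 0))


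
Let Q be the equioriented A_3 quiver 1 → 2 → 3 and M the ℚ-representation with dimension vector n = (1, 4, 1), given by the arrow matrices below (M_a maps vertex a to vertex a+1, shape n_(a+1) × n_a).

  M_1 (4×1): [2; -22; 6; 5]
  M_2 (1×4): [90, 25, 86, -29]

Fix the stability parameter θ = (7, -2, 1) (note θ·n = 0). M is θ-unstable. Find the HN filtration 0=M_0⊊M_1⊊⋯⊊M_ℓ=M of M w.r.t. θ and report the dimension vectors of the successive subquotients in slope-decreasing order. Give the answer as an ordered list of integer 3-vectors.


Interval decomposition of M: I[1,3], I[2,2]^3.
HN type (ℓ=2): μ^(1)=2; μ^(2)=-2

((1, 1, 1); (0, 3, 0))


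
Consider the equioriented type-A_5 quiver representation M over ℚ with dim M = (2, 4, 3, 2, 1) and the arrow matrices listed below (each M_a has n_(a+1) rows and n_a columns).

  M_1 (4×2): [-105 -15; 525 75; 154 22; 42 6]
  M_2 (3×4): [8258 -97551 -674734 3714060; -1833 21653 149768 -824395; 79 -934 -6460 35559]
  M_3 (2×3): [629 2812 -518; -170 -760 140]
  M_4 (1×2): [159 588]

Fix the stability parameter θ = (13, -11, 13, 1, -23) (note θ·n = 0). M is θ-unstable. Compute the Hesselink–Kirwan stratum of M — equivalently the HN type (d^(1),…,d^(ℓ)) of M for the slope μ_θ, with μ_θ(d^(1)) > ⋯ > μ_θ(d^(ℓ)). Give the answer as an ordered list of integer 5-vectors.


Via rank(M_{q-1}∘⋯∘M_p): M ≅ I[1,1], I[1,5], I[2,2], I[2,3]^2, I[4,4].
μ_θ-semistable layers: μ^(1)=13; μ^(2)=1; μ^(3)=-7/5; μ^(4)=-11

((1, 0, 2, 0, 0); (0, 0, 0, 1, 0); (1, 1, 1, 1, 1); (0, 3, 0, 0, 0))


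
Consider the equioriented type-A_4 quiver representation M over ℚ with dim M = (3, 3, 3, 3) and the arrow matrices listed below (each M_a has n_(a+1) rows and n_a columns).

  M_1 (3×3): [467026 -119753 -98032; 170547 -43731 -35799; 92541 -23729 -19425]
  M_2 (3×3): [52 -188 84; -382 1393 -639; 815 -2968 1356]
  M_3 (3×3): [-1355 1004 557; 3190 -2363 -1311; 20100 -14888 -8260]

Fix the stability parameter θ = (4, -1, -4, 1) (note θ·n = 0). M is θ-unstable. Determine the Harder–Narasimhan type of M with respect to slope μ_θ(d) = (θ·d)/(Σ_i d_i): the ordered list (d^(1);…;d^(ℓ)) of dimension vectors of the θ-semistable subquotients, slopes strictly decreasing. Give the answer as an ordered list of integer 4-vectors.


Barcode: M ≅ I[1,1], I[1,2], I[1,4], I[2,4], I[3,3], I[4,4]. HN layers by μ_θ (6 steps, strictly decreasing):
  μ^(1)=4; μ^(2)=3/2; μ^(3)=1; μ^(4)=-1/3; μ^(5)=-5/2; μ^(6)=-4

((1, 0, 0, 0); (1, 1, 0, 0); (0, 0, 0, 3); (1, 1, 1, 0); (0, 1, 1, 0); (0, 0, 1, 0))


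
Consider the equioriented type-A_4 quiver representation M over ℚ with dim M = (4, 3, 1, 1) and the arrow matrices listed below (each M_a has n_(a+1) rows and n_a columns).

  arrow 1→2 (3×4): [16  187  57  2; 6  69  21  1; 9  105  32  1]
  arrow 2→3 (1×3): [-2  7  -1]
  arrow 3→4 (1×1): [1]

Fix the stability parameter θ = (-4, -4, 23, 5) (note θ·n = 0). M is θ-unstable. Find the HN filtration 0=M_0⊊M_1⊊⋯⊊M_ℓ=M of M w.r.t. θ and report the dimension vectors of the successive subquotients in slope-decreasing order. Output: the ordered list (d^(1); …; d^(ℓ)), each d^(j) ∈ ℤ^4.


Barcode: M ≅ I[1,1], I[1,2]^2, I[1,4]. HN layers by μ_θ (2 steps, strictly decreasing):
  μ^(1)=14; μ^(2)=-4

((0, 0, 1, 1); (4, 3, 0, 0))


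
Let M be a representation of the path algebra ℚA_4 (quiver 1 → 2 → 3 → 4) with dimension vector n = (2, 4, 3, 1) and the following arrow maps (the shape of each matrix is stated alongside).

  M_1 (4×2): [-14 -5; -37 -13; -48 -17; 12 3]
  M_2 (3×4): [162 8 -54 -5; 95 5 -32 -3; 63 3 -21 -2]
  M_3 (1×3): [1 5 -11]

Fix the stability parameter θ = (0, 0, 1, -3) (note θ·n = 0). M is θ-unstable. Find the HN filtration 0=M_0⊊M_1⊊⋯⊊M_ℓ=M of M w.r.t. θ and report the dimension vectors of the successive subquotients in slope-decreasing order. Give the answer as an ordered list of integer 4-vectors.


Interval decomposition of M: I[1,3], I[1,4], I[2,2], I[2,3].
HN type (ℓ=3): μ^(1)=1; μ^(2)=0; μ^(3)=-1/2

((0, 0, 2, 0); (1, 3, 0, 0); (1, 1, 1, 1))


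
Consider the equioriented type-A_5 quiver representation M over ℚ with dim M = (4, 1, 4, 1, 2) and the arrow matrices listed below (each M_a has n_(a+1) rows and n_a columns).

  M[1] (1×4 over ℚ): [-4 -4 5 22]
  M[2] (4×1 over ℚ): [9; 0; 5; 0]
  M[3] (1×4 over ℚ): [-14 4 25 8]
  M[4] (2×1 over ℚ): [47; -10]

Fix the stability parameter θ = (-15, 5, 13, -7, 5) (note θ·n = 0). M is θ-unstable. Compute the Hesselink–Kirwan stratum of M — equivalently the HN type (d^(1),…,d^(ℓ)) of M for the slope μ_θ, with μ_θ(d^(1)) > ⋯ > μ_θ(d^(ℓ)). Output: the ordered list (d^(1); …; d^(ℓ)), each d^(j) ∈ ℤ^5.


Via rank(M_{q-1}∘⋯∘M_p): M ≅ I[1,1]^3, I[1,5], I[3,3]^3, I[5,5].
μ_θ-semistable layers: μ^(1)=13; μ^(2)=5; μ^(3)=11/3; μ^(4)=-15

((0, 0, 3, 0, 0); (0, 0, 0, 0, 2); (0, 1, 1, 1, 0); (4, 0, 0, 0, 0))


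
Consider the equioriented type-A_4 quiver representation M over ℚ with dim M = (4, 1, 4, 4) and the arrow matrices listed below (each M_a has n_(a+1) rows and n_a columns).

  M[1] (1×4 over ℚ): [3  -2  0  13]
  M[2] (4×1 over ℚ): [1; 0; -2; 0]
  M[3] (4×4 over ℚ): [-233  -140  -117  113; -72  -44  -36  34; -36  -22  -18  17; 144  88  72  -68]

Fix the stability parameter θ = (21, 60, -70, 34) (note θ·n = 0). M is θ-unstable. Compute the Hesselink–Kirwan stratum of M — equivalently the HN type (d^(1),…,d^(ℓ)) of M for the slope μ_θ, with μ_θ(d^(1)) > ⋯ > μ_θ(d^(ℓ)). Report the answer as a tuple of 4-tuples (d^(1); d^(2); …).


Via rank(M_{q-1}∘⋯∘M_p): M ≅ I[1,1]^3, I[1,4], I[3,3]^2, I[3,4], I[4,4]^2.
μ_θ-semistable layers: μ^(1)=34; μ^(2)=21; μ^(3)=11/3; μ^(4)=-70

((0, 0, 0, 4); (3, 0, 0, 0); (1, 1, 1, 0); (0, 0, 3, 0))


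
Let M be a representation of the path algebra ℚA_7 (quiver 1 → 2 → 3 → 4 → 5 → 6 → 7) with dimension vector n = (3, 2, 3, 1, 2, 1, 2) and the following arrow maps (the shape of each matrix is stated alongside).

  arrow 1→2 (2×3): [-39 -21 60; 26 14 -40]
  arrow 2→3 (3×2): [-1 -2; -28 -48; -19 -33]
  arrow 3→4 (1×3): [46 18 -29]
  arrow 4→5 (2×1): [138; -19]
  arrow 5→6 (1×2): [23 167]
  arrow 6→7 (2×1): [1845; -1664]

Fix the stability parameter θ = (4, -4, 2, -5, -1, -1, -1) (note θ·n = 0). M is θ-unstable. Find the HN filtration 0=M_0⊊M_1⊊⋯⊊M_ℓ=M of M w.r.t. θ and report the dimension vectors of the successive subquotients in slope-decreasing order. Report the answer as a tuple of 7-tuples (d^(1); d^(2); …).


Barcode: M ≅ I[1,1]^2, I[1,7], I[2,3], I[3,3], I[5,5], I[7,7]. HN layers by μ_θ (5 steps, strictly decreasing):
  μ^(1)=4; μ^(2)=2; μ^(3)=-6/7; μ^(4)=-1; μ^(5)=-4

((2, 0, 0, 0, 0, 0, 0); (0, 0, 2, 0, 0, 0, 0); (1, 1, 1, 1, 1, 1, 1); (0, 0, 0, 0, 1, 0, 1); (0, 1, 0, 0, 0, 0, 0))


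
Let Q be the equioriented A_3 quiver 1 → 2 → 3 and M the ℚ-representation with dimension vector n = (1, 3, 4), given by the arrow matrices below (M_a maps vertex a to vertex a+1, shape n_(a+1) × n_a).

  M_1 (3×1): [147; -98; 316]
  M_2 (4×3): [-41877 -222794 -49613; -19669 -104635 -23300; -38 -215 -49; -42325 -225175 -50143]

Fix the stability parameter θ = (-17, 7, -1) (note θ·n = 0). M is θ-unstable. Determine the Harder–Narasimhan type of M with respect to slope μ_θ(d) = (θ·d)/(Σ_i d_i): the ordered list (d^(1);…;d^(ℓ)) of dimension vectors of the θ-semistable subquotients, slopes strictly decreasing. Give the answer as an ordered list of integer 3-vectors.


Via rank(M_{q-1}∘⋯∘M_p): M ≅ I[1,3], I[2,3]^2, I[3,3].
μ_θ-semistable layers: μ^(1)=3; μ^(2)=-1; μ^(3)=-17

((0, 3, 3); (0, 0, 1); (1, 0, 0))


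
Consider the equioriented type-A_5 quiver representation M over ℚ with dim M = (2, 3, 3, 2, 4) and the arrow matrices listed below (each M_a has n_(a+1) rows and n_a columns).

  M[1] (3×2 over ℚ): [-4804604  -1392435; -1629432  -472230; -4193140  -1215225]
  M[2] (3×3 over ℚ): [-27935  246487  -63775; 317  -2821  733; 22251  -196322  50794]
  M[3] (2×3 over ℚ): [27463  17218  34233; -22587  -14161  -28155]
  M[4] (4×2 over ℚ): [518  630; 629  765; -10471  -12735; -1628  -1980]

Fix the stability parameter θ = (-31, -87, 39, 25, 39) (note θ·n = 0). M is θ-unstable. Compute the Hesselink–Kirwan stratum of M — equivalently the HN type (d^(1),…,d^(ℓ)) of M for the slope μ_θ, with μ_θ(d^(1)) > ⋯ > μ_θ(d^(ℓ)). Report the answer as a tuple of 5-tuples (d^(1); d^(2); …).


Via rank(M_{q-1}∘⋯∘M_p): M ≅ I[1,1], I[1,4], I[2,2], I[2,5], I[3,3], I[5,5]^3.
μ_θ-semistable layers: μ^(1)=39; μ^(2)=32; μ^(3)=-31; μ^(4)=-59; μ^(5)=-87

((0, 0, 1, 0, 4); (0, 0, 2, 2, 0); (1, 0, 0, 0, 0); (1, 1, 0, 0, 0); (0, 2, 0, 0, 0))


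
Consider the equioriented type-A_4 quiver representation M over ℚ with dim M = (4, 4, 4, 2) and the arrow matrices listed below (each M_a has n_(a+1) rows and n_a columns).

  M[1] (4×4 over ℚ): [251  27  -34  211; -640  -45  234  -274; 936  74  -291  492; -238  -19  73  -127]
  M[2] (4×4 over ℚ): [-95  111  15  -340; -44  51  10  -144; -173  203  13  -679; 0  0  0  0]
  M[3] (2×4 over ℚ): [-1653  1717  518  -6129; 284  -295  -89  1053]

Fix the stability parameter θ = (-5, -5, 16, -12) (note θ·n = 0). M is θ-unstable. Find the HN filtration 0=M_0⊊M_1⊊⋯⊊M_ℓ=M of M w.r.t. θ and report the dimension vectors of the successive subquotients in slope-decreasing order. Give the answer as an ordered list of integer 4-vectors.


Via rank(M_{q-1}∘⋯∘M_p): M ≅ I[1,2], I[1,3], I[1,4]^2, I[3,3].
μ_θ-semistable layers: μ^(1)=16; μ^(2)=2; μ^(3)=-5

((0, 0, 2, 0); (0, 0, 2, 2); (4, 4, 0, 0))


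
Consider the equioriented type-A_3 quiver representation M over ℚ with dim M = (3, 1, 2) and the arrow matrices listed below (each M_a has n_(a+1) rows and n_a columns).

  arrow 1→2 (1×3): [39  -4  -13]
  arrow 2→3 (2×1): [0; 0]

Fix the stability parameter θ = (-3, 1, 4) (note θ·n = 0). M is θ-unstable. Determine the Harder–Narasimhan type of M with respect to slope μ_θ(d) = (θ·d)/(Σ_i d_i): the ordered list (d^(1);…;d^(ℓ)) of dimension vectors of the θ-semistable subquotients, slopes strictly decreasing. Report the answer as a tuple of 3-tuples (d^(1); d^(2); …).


Interval decomposition of M: I[1,1]^2, I[1,2], I[3,3]^2.
HN type (ℓ=3): μ^(1)=4; μ^(2)=1; μ^(3)=-3

((0, 0, 2); (0, 1, 0); (3, 0, 0))


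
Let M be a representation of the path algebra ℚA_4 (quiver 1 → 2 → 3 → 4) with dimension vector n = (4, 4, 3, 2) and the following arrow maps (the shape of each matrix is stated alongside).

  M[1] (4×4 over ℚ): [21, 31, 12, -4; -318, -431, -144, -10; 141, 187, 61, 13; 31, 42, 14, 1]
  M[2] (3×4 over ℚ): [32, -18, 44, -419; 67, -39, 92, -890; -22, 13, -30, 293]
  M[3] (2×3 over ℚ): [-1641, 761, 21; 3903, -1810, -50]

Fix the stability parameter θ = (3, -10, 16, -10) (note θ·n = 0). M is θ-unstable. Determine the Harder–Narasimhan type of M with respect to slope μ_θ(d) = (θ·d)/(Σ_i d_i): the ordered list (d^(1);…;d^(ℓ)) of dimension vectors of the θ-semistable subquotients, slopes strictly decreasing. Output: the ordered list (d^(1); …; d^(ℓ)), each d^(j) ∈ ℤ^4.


Barcode: M ≅ I[1,2], I[1,3], I[1,4]^2. HN layers by μ_θ (3 steps, strictly decreasing):
  μ^(1)=16; μ^(2)=3; μ^(3)=-7/2

((0, 0, 1, 0); (0, 0, 2, 2); (4, 4, 0, 0))


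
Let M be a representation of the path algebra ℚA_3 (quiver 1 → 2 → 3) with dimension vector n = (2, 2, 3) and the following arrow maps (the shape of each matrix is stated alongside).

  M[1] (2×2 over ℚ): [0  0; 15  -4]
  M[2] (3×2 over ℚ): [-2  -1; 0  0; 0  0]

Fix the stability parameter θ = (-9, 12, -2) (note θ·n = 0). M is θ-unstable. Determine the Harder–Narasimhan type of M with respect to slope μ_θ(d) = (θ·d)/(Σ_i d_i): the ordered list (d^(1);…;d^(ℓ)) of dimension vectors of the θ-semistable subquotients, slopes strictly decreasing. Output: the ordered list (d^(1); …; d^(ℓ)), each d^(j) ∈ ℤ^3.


Via rank(M_{q-1}∘⋯∘M_p): M ≅ I[1,1], I[1,3], I[2,2], I[3,3]^2.
μ_θ-semistable layers: μ^(1)=12; μ^(2)=5; μ^(3)=-2; μ^(4)=-9

((0, 1, 0); (0, 1, 1); (0, 0, 2); (2, 0, 0))


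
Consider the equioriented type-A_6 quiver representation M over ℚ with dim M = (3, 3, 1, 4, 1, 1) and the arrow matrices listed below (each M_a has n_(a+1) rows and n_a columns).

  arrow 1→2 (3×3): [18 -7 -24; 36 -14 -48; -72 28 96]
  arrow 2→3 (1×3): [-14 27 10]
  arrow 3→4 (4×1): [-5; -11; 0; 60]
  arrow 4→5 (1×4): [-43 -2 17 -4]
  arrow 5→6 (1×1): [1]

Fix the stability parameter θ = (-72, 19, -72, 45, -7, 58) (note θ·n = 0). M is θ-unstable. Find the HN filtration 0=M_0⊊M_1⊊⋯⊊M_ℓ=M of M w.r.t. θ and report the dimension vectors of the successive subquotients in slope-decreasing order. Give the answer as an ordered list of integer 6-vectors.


Via rank(M_{q-1}∘⋯∘M_p): M ≅ I[1,1]^2, I[1,2], I[2,2], I[2,6], I[4,4]^3.
μ_θ-semistable layers: μ^(1)=58; μ^(2)=45; μ^(3)=19; μ^(4)=-53/2; μ^(5)=-72

((0, 0, 0, 0, 0, 1); (0, 0, 0, 3, 0, 0); (0, 2, 0, 1, 1, 0); (0, 1, 1, 0, 0, 0); (3, 0, 0, 0, 0, 0))


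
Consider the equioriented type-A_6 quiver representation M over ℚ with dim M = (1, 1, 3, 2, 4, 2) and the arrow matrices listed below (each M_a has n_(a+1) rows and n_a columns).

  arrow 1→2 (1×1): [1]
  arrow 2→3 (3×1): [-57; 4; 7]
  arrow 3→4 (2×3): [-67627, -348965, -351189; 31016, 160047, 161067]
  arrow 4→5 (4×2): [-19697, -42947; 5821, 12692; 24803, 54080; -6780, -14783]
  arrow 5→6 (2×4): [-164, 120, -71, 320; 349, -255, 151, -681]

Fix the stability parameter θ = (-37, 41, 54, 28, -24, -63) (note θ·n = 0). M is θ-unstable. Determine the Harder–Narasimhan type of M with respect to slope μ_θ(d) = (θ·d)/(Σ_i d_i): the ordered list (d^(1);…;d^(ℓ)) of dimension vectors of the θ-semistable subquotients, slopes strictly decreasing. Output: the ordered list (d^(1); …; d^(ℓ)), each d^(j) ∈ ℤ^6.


Barcode: M ≅ I[1,5], I[3,3], I[3,6], I[5,5], I[5,6]. HN layers by μ_θ (6 steps, strictly decreasing):
  μ^(1)=54; μ^(2)=99/4; μ^(3)=-5/4; μ^(4)=-24; μ^(5)=-37; μ^(6)=-87/2

((0, 0, 1, 0, 0, 0); (0, 1, 1, 1, 1, 0); (0, 0, 1, 1, 1, 1); (0, 0, 0, 0, 1, 0); (1, 0, 0, 0, 0, 0); (0, 0, 0, 0, 1, 1))


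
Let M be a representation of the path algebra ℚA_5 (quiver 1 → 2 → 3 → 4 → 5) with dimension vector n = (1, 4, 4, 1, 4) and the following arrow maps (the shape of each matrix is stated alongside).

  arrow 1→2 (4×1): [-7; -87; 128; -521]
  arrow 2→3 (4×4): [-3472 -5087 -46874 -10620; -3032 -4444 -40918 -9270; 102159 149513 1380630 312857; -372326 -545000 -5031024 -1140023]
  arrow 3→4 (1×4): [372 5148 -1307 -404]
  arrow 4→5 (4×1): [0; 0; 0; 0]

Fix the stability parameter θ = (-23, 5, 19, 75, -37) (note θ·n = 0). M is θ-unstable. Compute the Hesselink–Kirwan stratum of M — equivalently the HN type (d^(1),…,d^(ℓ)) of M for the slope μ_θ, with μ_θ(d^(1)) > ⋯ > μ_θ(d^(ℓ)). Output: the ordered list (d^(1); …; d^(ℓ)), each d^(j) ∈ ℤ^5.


Barcode: M ≅ I[1,4], I[2,3]^3, I[5,5]^4. HN layers by μ_θ (5 steps, strictly decreasing):
  μ^(1)=75; μ^(2)=19; μ^(3)=5; μ^(4)=-23; μ^(5)=-37

((0, 0, 0, 1, 0); (0, 0, 4, 0, 0); (0, 4, 0, 0, 0); (1, 0, 0, 0, 0); (0, 0, 0, 0, 4))


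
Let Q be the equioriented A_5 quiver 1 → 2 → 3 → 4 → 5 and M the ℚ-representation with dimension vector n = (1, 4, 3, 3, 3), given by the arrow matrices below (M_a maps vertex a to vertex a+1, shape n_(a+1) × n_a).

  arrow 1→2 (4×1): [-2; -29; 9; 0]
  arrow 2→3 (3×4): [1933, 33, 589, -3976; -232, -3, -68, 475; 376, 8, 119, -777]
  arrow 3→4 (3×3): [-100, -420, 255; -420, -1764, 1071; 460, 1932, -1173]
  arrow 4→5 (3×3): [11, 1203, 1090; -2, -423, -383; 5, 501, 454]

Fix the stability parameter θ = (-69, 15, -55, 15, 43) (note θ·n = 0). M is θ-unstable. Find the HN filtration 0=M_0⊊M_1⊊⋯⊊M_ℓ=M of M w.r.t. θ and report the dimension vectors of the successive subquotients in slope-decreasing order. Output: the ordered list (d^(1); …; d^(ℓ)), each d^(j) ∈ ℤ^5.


Barcode: M ≅ I[1,5], I[2,2], I[2,3]^2, I[4,4], I[4,5], I[5,5]. HN layers by μ_θ (4 steps, strictly decreasing):
  μ^(1)=43; μ^(2)=15; μ^(3)=-20; μ^(4)=-69

((0, 0, 0, 0, 3); (0, 1, 0, 3, 0); (0, 3, 3, 0, 0); (1, 0, 0, 0, 0))


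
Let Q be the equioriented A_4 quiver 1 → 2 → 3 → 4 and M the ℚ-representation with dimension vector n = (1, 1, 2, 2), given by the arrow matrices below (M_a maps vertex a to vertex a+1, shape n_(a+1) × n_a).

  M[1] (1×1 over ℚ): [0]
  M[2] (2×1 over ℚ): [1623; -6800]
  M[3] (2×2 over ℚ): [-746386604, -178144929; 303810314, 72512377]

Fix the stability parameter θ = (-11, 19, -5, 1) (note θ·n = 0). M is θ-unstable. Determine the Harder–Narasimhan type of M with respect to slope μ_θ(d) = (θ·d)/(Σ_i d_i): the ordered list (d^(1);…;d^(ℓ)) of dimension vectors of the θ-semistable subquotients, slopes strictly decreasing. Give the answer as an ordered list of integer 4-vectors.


Barcode: M ≅ I[1,1], I[2,4], I[3,4]. HN layers by μ_θ (4 steps, strictly decreasing):
  μ^(1)=5; μ^(2)=1; μ^(3)=-5; μ^(4)=-11

((0, 1, 1, 1); (0, 0, 0, 1); (0, 0, 1, 0); (1, 0, 0, 0))


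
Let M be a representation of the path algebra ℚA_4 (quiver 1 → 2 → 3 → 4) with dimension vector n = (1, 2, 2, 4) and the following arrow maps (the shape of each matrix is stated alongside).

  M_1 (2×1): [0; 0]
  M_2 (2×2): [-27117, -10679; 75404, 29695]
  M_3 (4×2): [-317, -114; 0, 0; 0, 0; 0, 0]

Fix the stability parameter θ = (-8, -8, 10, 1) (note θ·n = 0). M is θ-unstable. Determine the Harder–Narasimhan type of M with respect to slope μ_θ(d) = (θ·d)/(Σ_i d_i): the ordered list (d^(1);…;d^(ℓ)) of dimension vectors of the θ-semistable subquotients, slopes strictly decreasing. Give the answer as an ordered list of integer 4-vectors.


Interval decomposition of M: I[1,1], I[2,3], I[2,4], I[4,4]^3.
HN type (ℓ=4): μ^(1)=10; μ^(2)=11/2; μ^(3)=1; μ^(4)=-8

((0, 0, 1, 0); (0, 0, 1, 1); (0, 0, 0, 3); (1, 2, 0, 0))


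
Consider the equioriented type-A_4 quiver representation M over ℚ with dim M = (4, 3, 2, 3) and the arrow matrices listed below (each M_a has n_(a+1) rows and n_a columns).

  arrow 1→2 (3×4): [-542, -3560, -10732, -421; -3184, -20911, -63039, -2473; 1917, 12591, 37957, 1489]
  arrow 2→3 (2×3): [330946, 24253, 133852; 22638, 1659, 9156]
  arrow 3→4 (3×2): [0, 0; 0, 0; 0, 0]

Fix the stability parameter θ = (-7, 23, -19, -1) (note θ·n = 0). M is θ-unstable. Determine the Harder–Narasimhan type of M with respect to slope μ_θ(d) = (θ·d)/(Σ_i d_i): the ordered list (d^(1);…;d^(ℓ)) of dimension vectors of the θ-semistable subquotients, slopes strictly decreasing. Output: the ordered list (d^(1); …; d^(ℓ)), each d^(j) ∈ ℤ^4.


Interval decomposition of M: I[1,1], I[1,2]^2, I[1,3], I[3,3], I[4,4]^3.
HN type (ℓ=5): μ^(1)=23; μ^(2)=2; μ^(3)=-1; μ^(4)=-7; μ^(5)=-19

((0, 2, 0, 0); (0, 1, 1, 0); (0, 0, 0, 3); (4, 0, 0, 0); (0, 0, 1, 0))


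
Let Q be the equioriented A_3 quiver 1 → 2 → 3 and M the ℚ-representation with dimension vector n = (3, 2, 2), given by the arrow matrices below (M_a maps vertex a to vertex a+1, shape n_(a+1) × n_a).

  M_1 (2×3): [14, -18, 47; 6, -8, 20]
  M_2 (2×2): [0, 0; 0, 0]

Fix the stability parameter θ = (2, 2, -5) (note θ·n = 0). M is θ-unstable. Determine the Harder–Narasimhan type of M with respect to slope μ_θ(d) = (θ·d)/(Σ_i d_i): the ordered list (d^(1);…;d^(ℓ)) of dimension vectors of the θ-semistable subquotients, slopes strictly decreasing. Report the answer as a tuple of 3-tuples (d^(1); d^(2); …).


Interval decomposition of M: I[1,1], I[1,2]^2, I[3,3]^2.
HN type (ℓ=2): μ^(1)=2; μ^(2)=-5

((3, 2, 0); (0, 0, 2))


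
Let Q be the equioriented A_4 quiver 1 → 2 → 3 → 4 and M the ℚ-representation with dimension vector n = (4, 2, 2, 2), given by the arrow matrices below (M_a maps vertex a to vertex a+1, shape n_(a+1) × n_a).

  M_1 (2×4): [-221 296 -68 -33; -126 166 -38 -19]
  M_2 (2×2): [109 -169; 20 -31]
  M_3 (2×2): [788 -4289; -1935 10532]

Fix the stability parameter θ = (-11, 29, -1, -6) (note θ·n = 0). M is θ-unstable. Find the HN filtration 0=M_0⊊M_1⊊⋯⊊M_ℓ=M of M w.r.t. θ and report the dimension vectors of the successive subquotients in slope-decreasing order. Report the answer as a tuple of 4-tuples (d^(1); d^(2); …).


Barcode: M ≅ I[1,1]^2, I[1,4]^2. HN layers by μ_θ (2 steps, strictly decreasing):
  μ^(1)=22/3; μ^(2)=-11

((0, 2, 2, 2); (4, 0, 0, 0))


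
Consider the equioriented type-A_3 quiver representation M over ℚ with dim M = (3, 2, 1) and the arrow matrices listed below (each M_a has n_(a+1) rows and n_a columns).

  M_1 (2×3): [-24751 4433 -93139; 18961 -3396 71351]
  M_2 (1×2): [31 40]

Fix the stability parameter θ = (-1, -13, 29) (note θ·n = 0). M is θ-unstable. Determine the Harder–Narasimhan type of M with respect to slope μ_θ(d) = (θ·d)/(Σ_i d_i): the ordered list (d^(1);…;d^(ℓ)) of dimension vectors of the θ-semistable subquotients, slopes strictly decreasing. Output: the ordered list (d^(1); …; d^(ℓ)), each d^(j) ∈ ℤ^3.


Interval decomposition of M: I[1,1], I[1,2], I[1,3].
HN type (ℓ=3): μ^(1)=29; μ^(2)=-1; μ^(3)=-7

((0, 0, 1); (1, 0, 0); (2, 2, 0))


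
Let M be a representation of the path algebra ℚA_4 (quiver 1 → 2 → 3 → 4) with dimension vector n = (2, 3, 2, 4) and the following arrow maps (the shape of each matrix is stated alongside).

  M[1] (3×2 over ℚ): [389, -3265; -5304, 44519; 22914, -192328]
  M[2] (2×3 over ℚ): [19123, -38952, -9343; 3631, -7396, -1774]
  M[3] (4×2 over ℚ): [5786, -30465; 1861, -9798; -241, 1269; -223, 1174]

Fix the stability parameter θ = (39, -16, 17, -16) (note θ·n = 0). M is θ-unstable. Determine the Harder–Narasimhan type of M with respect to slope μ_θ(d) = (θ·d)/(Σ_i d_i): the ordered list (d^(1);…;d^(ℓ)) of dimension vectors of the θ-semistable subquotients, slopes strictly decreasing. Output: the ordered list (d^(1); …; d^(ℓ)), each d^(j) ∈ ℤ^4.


Via rank(M_{q-1}∘⋯∘M_p): M ≅ I[1,4]^2, I[2,2], I[4,4]^2.
μ_θ-semistable layers: μ^(1)=6; μ^(2)=-16

((2, 2, 2, 2); (0, 1, 0, 2))
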